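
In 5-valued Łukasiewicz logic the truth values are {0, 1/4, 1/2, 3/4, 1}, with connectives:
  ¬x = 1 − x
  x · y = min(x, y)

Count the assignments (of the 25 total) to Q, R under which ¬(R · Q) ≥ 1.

9

value 1: 9 assignments (counts)
value 3/4: 7 assignments
value 1/2: 5 assignments
value 1/4: 3 assignments
value 0: 1 assignment
So 9 of the 25 assignments meet the threshold.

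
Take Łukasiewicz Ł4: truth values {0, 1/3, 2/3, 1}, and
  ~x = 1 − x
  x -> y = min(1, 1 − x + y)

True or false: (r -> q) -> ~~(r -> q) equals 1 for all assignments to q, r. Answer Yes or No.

Yes

q = 0, r = 0 ↦ 1
q = 0, r = 1/3 ↦ 1
q = 0, r = 2/3 ↦ 1
q = 0, r = 1 ↦ 1
q = 1/3, r = 0 ↦ 1
q = 1/3, r = 1/3 ↦ 1
q = 1/3, r = 2/3 ↦ 1
q = 1/3, r = 1 ↦ 1
q = 2/3, r = 0 ↦ 1
q = 2/3, r = 1/3 ↦ 1
q = 2/3, r = 2/3 ↦ 1
q = 2/3, r = 1 ↦ 1
q = 1, r = 0 ↦ 1
q = 1, r = 1/3 ↦ 1
q = 1, r = 2/3 ↦ 1
q = 1, r = 1 ↦ 1
Every assignment gives a value ≥ 1.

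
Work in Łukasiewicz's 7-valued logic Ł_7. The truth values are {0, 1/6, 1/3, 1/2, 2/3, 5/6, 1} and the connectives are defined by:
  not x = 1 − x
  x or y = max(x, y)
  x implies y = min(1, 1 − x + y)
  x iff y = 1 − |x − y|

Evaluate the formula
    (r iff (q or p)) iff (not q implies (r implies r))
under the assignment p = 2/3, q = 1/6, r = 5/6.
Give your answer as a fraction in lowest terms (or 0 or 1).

q or p = 1/6 or 2/3 = 2/3
r iff (q or p) = 5/6 iff 2/3 = 5/6
not q = not 1/6 = 5/6
r implies r = 5/6 implies 5/6 = 1
not q implies (r implies r) = 5/6 implies 1 = 1
(r iff (q or p)) iff (not q implies (r implies r)) = 5/6 iff 1 = 5/6

5/6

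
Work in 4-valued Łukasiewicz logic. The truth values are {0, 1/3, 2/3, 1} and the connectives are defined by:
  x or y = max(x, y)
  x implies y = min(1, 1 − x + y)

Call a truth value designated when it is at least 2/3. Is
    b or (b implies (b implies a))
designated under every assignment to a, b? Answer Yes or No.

a = 0, b = 0 ↦ 1
a = 0, b = 1/3 ↦ 1
a = 0, b = 2/3 ↦ 2/3
a = 0, b = 1 ↦ 1
a = 1/3, b = 0 ↦ 1
a = 1/3, b = 1/3 ↦ 1
a = 1/3, b = 2/3 ↦ 1
a = 1/3, b = 1 ↦ 1
a = 2/3, b = 0 ↦ 1
a = 2/3, b = 1/3 ↦ 1
a = 2/3, b = 2/3 ↦ 1
a = 2/3, b = 1 ↦ 1
a = 1, b = 0 ↦ 1
a = 1, b = 1/3 ↦ 1
a = 1, b = 2/3 ↦ 1
a = 1, b = 1 ↦ 1
Every assignment gives a value ≥ 2/3.

Yes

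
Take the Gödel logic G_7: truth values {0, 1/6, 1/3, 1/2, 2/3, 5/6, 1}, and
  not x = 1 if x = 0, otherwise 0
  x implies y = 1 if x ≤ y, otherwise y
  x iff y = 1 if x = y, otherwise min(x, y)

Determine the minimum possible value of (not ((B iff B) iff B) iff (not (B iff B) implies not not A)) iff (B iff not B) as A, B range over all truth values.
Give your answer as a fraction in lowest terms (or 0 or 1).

0

Take A = 0, B = 0:
B iff B = 0 iff 0 = 1
(B iff B) iff B = 1 iff 0 = 0
not ((B iff B) iff B) = not 0 = 1
B iff B = 0 iff 0 = 1
not (B iff B) = not 1 = 0
not A = not 0 = 1
not not A = not 1 = 0
not (B iff B) implies not not A = 0 implies 0 = 1
not ((B iff B) iff B) iff (not (B iff B) implies not not A) = 1 iff 1 = 1
not B = not 0 = 1
B iff not B = 0 iff 1 = 0
(not ((B iff B) iff B) iff (not (B iff B) implies not not A)) iff (B iff not B) = 1 iff 0 = 0
No assignment yields a value below 0, so this is the minimum.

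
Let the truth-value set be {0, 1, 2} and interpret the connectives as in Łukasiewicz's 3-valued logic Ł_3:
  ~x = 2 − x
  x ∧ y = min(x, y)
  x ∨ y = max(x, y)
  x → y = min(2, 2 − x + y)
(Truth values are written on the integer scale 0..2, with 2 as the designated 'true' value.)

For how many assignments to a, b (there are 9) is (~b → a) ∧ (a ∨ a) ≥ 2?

3

a = 0, b = 0 ↦ 0  <
a = 0, b = 1 ↦ 0  <
a = 0, b = 2 ↦ 0  <
a = 1, b = 0 ↦ 1  <
a = 1, b = 1 ↦ 1  <
a = 1, b = 2 ↦ 1  <
a = 2, b = 0 ↦ 2  ≥
a = 2, b = 1 ↦ 2  ≥
a = 2, b = 2 ↦ 2  ≥
So 3 of the 9 assignments meet the threshold.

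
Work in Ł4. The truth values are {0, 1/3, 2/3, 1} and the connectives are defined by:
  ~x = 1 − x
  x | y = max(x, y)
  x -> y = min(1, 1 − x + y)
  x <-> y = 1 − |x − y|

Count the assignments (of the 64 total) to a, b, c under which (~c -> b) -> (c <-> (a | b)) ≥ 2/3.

50

value 1: 28 assignments (counts)
value 2/3: 22 assignments (counts)
value 1/3: 9 assignments
value 0: 5 assignments
So 50 of the 64 assignments meet the threshold.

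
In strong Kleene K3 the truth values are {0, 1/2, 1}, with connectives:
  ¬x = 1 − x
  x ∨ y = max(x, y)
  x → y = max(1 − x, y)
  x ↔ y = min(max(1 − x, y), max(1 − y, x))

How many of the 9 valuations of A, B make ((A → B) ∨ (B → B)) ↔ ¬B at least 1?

A = 0, B = 0 ↦ 1  ≥
A = 0, B = 1/2 ↦ 1/2  <
A = 0, B = 1 ↦ 0  <
A = 1/2, B = 0 ↦ 1  ≥
A = 1/2, B = 1/2 ↦ 1/2  <
A = 1/2, B = 1 ↦ 0  <
A = 1, B = 0 ↦ 1  ≥
A = 1, B = 1/2 ↦ 1/2  <
A = 1, B = 1 ↦ 0  <
So 3 of the 9 assignments meet the threshold.

3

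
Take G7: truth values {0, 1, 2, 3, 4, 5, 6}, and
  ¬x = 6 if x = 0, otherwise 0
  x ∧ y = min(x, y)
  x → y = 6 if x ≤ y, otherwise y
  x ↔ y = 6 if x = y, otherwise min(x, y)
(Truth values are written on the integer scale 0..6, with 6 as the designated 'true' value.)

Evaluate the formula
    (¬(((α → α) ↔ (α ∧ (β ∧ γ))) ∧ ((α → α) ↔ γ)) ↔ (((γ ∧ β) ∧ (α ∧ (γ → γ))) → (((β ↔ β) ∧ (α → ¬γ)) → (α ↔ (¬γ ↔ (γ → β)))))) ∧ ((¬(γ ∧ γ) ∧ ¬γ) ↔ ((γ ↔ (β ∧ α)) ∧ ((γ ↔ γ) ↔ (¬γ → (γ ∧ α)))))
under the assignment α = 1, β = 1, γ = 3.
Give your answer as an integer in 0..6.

0

α → α = 1 → 1 = 6
β ∧ γ = 1 ∧ 3 = 1
α ∧ (β ∧ γ) = 1 ∧ 1 = 1
(α → α) ↔ (α ∧ (β ∧ γ)) = 6 ↔ 1 = 1
α → α = 1 → 1 = 6
(α → α) ↔ γ = 6 ↔ 3 = 3
((α → α) ↔ (α ∧ (β ∧ γ))) ∧ ((α → α) ↔ γ) = 1 ∧ 3 = 1
¬(((α → α) ↔ (α ∧ (β ∧ γ))) ∧ ((α → α) ↔ γ)) = ¬1 = 0
γ ∧ β = 3 ∧ 1 = 1
γ → γ = 3 → 3 = 6
α ∧ (γ → γ) = 1 ∧ 6 = 1
(γ ∧ β) ∧ (α ∧ (γ → γ)) = 1 ∧ 1 = 1
β ↔ β = 1 ↔ 1 = 6
¬γ = ¬3 = 0
α → ¬γ = 1 → 0 = 0
(β ↔ β) ∧ (α → ¬γ) = 6 ∧ 0 = 0
¬γ = ¬3 = 0
γ → β = 3 → 1 = 1
¬γ ↔ (γ → β) = 0 ↔ 1 = 0
α ↔ (¬γ ↔ (γ → β)) = 1 ↔ 0 = 0
((β ↔ β) ∧ (α → ¬γ)) → (α ↔ (¬γ ↔ (γ → β))) = 0 → 0 = 6
((γ ∧ β) ∧ (α ∧ (γ → γ))) → (((β ↔ β) ∧ (α → ¬γ)) → (α ↔ (¬γ ↔ (γ → β)))) = 1 → 6 = 6
¬(((α → α) ↔ (α ∧ (β ∧ γ))) ∧ ((α → α) ↔ γ)) ↔ (((γ ∧ β) ∧ (α ∧ (γ → γ))) → (((β ↔ β) ∧ (α → ¬γ)) → (α ↔ (¬γ ↔ (γ → β))))) = 0 ↔ 6 = 0
γ ∧ γ = 3 ∧ 3 = 3
¬(γ ∧ γ) = ¬3 = 0
¬γ = ¬3 = 0
¬(γ ∧ γ) ∧ ¬γ = 0 ∧ 0 = 0
β ∧ α = 1 ∧ 1 = 1
γ ↔ (β ∧ α) = 3 ↔ 1 = 1
γ ↔ γ = 3 ↔ 3 = 6
¬γ = ¬3 = 0
γ ∧ α = 3 ∧ 1 = 1
¬γ → (γ ∧ α) = 0 → 1 = 6
(γ ↔ γ) ↔ (¬γ → (γ ∧ α)) = 6 ↔ 6 = 6
(γ ↔ (β ∧ α)) ∧ ((γ ↔ γ) ↔ (¬γ → (γ ∧ α))) = 1 ∧ 6 = 1
(¬(γ ∧ γ) ∧ ¬γ) ↔ ((γ ↔ (β ∧ α)) ∧ ((γ ↔ γ) ↔ (¬γ → (γ ∧ α)))) = 0 ↔ 1 = 0
(¬(((α → α) ↔ (α ∧ (β ∧ γ))) ∧ ((α → α) ↔ γ)) ↔ (((γ ∧ β) ∧ (α ∧ (γ → γ))) → (((β ↔ β) ∧ (α → ¬γ)) → (α ↔ (¬γ ↔ (γ → β)))))) ∧ ((¬(γ ∧ γ) ∧ ¬γ) ↔ ((γ ↔ (β ∧ α)) ∧ ((γ ↔ γ) ↔ (¬γ → (γ ∧ α))))) = 0 ∧ 0 = 0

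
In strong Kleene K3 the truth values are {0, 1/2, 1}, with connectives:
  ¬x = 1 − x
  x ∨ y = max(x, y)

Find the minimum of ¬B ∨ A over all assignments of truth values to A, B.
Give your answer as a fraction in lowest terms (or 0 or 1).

0

Take A = 0, B = 1:
¬B = ¬1 = 0
¬B ∨ A = 0 ∨ 0 = 0
No assignment yields a value below 0, so this is the minimum.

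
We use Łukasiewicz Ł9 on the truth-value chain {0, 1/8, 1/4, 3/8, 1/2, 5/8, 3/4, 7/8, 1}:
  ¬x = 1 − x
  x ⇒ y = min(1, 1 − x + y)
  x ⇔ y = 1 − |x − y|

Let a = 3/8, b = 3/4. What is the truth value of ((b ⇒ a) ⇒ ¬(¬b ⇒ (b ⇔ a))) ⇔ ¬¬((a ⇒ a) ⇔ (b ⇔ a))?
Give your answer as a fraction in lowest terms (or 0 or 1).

b ⇒ a = 3/4 ⇒ 3/8 = 5/8
¬b = ¬3/4 = 1/4
b ⇔ a = 3/4 ⇔ 3/8 = 5/8
¬b ⇒ (b ⇔ a) = 1/4 ⇒ 5/8 = 1
¬(¬b ⇒ (b ⇔ a)) = ¬1 = 0
(b ⇒ a) ⇒ ¬(¬b ⇒ (b ⇔ a)) = 5/8 ⇒ 0 = 3/8
a ⇒ a = 3/8 ⇒ 3/8 = 1
b ⇔ a = 3/4 ⇔ 3/8 = 5/8
(a ⇒ a) ⇔ (b ⇔ a) = 1 ⇔ 5/8 = 5/8
¬((a ⇒ a) ⇔ (b ⇔ a)) = ¬5/8 = 3/8
¬¬((a ⇒ a) ⇔ (b ⇔ a)) = ¬3/8 = 5/8
((b ⇒ a) ⇒ ¬(¬b ⇒ (b ⇔ a))) ⇔ ¬¬((a ⇒ a) ⇔ (b ⇔ a)) = 3/8 ⇔ 5/8 = 3/4

3/4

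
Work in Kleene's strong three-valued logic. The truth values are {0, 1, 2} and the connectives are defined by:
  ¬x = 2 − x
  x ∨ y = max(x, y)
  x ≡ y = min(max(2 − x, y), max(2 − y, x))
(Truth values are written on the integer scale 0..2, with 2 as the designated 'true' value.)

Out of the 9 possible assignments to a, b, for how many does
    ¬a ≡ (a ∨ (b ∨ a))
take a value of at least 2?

a = 0, b = 0 ↦ 0  <
a = 0, b = 1 ↦ 1  <
a = 0, b = 2 ↦ 2  ≥
a = 1, b = 0 ↦ 1  <
a = 1, b = 1 ↦ 1  <
a = 1, b = 2 ↦ 1  <
a = 2, b = 0 ↦ 0  <
a = 2, b = 1 ↦ 0  <
a = 2, b = 2 ↦ 0  <
So 1 of the 9 assignments meets the threshold.

1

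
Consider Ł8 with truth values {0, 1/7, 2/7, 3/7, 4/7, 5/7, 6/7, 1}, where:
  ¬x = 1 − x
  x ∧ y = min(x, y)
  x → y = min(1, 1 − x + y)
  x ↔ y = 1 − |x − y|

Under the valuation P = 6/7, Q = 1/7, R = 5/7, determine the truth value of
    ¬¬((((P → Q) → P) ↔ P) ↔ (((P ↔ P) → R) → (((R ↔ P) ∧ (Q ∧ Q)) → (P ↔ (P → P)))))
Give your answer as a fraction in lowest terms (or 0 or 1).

6/7

P → Q = 6/7 → 1/7 = 2/7
(P → Q) → P = 2/7 → 6/7 = 1
((P → Q) → P) ↔ P = 1 ↔ 6/7 = 6/7
P ↔ P = 6/7 ↔ 6/7 = 1
(P ↔ P) → R = 1 → 5/7 = 5/7
R ↔ P = 5/7 ↔ 6/7 = 6/7
Q ∧ Q = 1/7 ∧ 1/7 = 1/7
(R ↔ P) ∧ (Q ∧ Q) = 6/7 ∧ 1/7 = 1/7
P → P = 6/7 → 6/7 = 1
P ↔ (P → P) = 6/7 ↔ 1 = 6/7
((R ↔ P) ∧ (Q ∧ Q)) → (P ↔ (P → P)) = 1/7 → 6/7 = 1
((P ↔ P) → R) → (((R ↔ P) ∧ (Q ∧ Q)) → (P ↔ (P → P))) = 5/7 → 1 = 1
(((P → Q) → P) ↔ P) ↔ (((P ↔ P) → R) → (((R ↔ P) ∧ (Q ∧ Q)) → (P ↔ (P → P)))) = 6/7 ↔ 1 = 6/7
¬((((P → Q) → P) ↔ P) ↔ (((P ↔ P) → R) → (((R ↔ P) ∧ (Q ∧ Q)) → (P ↔ (P → P))))) = ¬6/7 = 1/7
¬¬((((P → Q) → P) ↔ P) ↔ (((P ↔ P) → R) → (((R ↔ P) ∧ (Q ∧ Q)) → (P ↔ (P → P))))) = ¬1/7 = 6/7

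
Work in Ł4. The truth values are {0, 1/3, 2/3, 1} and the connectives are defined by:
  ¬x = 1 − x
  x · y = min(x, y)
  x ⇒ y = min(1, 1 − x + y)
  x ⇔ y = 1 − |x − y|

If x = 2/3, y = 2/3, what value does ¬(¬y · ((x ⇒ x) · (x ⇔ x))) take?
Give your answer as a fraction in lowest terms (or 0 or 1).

2/3

¬y = ¬2/3 = 1/3
x ⇒ x = 2/3 ⇒ 2/3 = 1
x ⇔ x = 2/3 ⇔ 2/3 = 1
(x ⇒ x) · (x ⇔ x) = 1 · 1 = 1
¬y · ((x ⇒ x) · (x ⇔ x)) = 1/3 · 1 = 1/3
¬(¬y · ((x ⇒ x) · (x ⇔ x))) = ¬1/3 = 2/3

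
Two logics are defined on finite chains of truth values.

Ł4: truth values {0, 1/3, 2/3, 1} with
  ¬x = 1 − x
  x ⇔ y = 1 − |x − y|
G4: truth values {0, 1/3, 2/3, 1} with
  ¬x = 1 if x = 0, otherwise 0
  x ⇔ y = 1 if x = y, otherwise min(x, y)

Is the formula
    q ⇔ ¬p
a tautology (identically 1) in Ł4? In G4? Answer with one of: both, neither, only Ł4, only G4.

In Ł4: at p = 0, q = 0 the value is 0 — not a tautology.
In G4: at p = 0, q = 0 the value is 0 — not a tautology.

neither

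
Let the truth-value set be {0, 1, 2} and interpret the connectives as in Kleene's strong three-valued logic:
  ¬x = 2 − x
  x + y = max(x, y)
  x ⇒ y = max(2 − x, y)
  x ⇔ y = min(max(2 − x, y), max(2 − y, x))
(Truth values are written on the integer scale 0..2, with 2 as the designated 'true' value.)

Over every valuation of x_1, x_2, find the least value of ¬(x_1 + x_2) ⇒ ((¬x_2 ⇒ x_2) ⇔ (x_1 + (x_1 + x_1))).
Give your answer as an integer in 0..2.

Take x_1 = 0, x_2 = 1:
x_1 + x_2 = 0 + 1 = 1
¬(x_1 + x_2) = ¬1 = 1
¬x_2 = ¬1 = 1
¬x_2 ⇒ x_2 = 1 ⇒ 1 = 1
x_1 + x_1 = 0 + 0 = 0
x_1 + (x_1 + x_1) = 0 + 0 = 0
(¬x_2 ⇒ x_2) ⇔ (x_1 + (x_1 + x_1)) = 1 ⇔ 0 = 1
¬(x_1 + x_2) ⇒ ((¬x_2 ⇒ x_2) ⇔ (x_1 + (x_1 + x_1))) = 1 ⇒ 1 = 1
No assignment yields a value below 1, so this is the minimum.

1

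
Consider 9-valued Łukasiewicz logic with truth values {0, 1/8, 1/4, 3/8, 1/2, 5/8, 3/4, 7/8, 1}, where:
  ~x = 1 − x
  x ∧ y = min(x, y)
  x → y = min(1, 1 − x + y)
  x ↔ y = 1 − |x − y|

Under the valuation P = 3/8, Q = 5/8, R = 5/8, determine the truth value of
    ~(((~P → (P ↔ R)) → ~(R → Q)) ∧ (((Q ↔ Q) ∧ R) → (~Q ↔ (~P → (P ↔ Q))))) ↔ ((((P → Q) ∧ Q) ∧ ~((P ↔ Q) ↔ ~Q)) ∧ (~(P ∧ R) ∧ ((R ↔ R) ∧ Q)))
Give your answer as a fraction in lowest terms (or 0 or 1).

3/8

~P = ~3/8 = 5/8
P ↔ R = 3/8 ↔ 5/8 = 3/4
~P → (P ↔ R) = 5/8 → 3/4 = 1
R → Q = 5/8 → 5/8 = 1
~(R → Q) = ~1 = 0
(~P → (P ↔ R)) → ~(R → Q) = 1 → 0 = 0
Q ↔ Q = 5/8 ↔ 5/8 = 1
(Q ↔ Q) ∧ R = 1 ∧ 5/8 = 5/8
~Q = ~5/8 = 3/8
~P = ~3/8 = 5/8
P ↔ Q = 3/8 ↔ 5/8 = 3/4
~P → (P ↔ Q) = 5/8 → 3/4 = 1
~Q ↔ (~P → (P ↔ Q)) = 3/8 ↔ 1 = 3/8
((Q ↔ Q) ∧ R) → (~Q ↔ (~P → (P ↔ Q))) = 5/8 → 3/8 = 3/4
((~P → (P ↔ R)) → ~(R → Q)) ∧ (((Q ↔ Q) ∧ R) → (~Q ↔ (~P → (P ↔ Q)))) = 0 ∧ 3/4 = 0
~(((~P → (P ↔ R)) → ~(R → Q)) ∧ (((Q ↔ Q) ∧ R) → (~Q ↔ (~P → (P ↔ Q))))) = ~0 = 1
P → Q = 3/8 → 5/8 = 1
(P → Q) ∧ Q = 1 ∧ 5/8 = 5/8
P ↔ Q = 3/8 ↔ 5/8 = 3/4
~Q = ~5/8 = 3/8
(P ↔ Q) ↔ ~Q = 3/4 ↔ 3/8 = 5/8
~((P ↔ Q) ↔ ~Q) = ~5/8 = 3/8
((P → Q) ∧ Q) ∧ ~((P ↔ Q) ↔ ~Q) = 5/8 ∧ 3/8 = 3/8
P ∧ R = 3/8 ∧ 5/8 = 3/8
~(P ∧ R) = ~3/8 = 5/8
R ↔ R = 5/8 ↔ 5/8 = 1
(R ↔ R) ∧ Q = 1 ∧ 5/8 = 5/8
~(P ∧ R) ∧ ((R ↔ R) ∧ Q) = 5/8 ∧ 5/8 = 5/8
(((P → Q) ∧ Q) ∧ ~((P ↔ Q) ↔ ~Q)) ∧ (~(P ∧ R) ∧ ((R ↔ R) ∧ Q)) = 3/8 ∧ 5/8 = 3/8
~(((~P → (P ↔ R)) → ~(R → Q)) ∧ (((Q ↔ Q) ∧ R) → (~Q ↔ (~P → (P ↔ Q))))) ↔ ((((P → Q) ∧ Q) ∧ ~((P ↔ Q) ↔ ~Q)) ∧ (~(P ∧ R) ∧ ((R ↔ R) ∧ Q))) = 1 ↔ 3/8 = 3/8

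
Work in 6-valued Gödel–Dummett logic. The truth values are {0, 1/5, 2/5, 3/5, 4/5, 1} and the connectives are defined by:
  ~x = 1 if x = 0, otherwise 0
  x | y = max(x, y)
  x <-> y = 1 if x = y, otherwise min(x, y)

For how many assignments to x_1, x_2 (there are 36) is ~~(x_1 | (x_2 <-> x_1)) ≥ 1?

31

value 1: 31 assignments (counts)
value 0: 5 assignments
So 31 of the 36 assignments meet the threshold.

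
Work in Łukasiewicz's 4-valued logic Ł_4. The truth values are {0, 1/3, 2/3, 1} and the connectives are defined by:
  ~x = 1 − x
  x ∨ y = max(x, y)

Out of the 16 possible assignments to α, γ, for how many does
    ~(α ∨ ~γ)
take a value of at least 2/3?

α = 0, γ = 0 ↦ 0  <
α = 0, γ = 1/3 ↦ 1/3  <
α = 0, γ = 2/3 ↦ 2/3  ≥
α = 0, γ = 1 ↦ 1  ≥
α = 1/3, γ = 0 ↦ 0  <
α = 1/3, γ = 1/3 ↦ 1/3  <
α = 1/3, γ = 2/3 ↦ 2/3  ≥
α = 1/3, γ = 1 ↦ 2/3  ≥
α = 2/3, γ = 0 ↦ 0  <
α = 2/3, γ = 1/3 ↦ 1/3  <
α = 2/3, γ = 2/3 ↦ 1/3  <
α = 2/3, γ = 1 ↦ 1/3  <
α = 1, γ = 0 ↦ 0  <
α = 1, γ = 1/3 ↦ 0  <
α = 1, γ = 2/3 ↦ 0  <
α = 1, γ = 1 ↦ 0  <
So 4 of the 16 assignments meet the threshold.

4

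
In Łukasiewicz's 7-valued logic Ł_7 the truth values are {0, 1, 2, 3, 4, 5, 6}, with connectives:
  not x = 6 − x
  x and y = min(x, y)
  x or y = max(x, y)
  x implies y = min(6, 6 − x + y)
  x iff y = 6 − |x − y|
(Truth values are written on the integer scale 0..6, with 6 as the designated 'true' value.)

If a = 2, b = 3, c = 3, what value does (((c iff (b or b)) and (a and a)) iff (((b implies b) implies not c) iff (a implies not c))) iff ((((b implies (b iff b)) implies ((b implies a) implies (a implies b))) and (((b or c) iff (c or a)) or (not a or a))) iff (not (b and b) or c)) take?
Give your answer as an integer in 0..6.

b or b = 3 or 3 = 3
c iff (b or b) = 3 iff 3 = 6
a and a = 2 and 2 = 2
(c iff (b or b)) and (a and a) = 6 and 2 = 2
b implies b = 3 implies 3 = 6
not c = not 3 = 3
(b implies b) implies not c = 6 implies 3 = 3
not c = not 3 = 3
a implies not c = 2 implies 3 = 6
((b implies b) implies not c) iff (a implies not c) = 3 iff 6 = 3
((c iff (b or b)) and (a and a)) iff (((b implies b) implies not c) iff (a implies not c)) = 2 iff 3 = 5
b iff b = 3 iff 3 = 6
b implies (b iff b) = 3 implies 6 = 6
b implies a = 3 implies 2 = 5
a implies b = 2 implies 3 = 6
(b implies a) implies (a implies b) = 5 implies 6 = 6
(b implies (b iff b)) implies ((b implies a) implies (a implies b)) = 6 implies 6 = 6
b or c = 3 or 3 = 3
c or a = 3 or 2 = 3
(b or c) iff (c or a) = 3 iff 3 = 6
not a = not 2 = 4
not a or a = 4 or 2 = 4
((b or c) iff (c or a)) or (not a or a) = 6 or 4 = 6
((b implies (b iff b)) implies ((b implies a) implies (a implies b))) and (((b or c) iff (c or a)) or (not a or a)) = 6 and 6 = 6
b and b = 3 and 3 = 3
not (b and b) = not 3 = 3
not (b and b) or c = 3 or 3 = 3
(((b implies (b iff b)) implies ((b implies a) implies (a implies b))) and (((b or c) iff (c or a)) or (not a or a))) iff (not (b and b) or c) = 6 iff 3 = 3
(((c iff (b or b)) and (a and a)) iff (((b implies b) implies not c) iff (a implies not c))) iff ((((b implies (b iff b)) implies ((b implies a) implies (a implies b))) and (((b or c) iff (c or a)) or (not a or a))) iff (not (b and b) or c)) = 5 iff 3 = 4

4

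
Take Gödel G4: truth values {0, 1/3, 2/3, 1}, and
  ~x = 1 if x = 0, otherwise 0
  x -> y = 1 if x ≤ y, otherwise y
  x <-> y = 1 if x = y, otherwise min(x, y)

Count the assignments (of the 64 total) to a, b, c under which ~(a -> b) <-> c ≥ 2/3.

19

value 1: 16 assignments (counts)
value 2/3: 3 assignments (counts)
value 1/3: 3 assignments
value 0: 42 assignments
So 19 of the 64 assignments meet the threshold.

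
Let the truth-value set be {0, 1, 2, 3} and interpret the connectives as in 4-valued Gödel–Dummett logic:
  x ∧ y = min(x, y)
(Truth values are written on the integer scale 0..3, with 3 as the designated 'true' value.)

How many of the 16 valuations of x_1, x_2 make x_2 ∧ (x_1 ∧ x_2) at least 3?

1

x_1 = 0, x_2 = 0 ↦ 0  <
x_1 = 0, x_2 = 1 ↦ 0  <
x_1 = 0, x_2 = 2 ↦ 0  <
x_1 = 0, x_2 = 3 ↦ 0  <
x_1 = 1, x_2 = 0 ↦ 0  <
x_1 = 1, x_2 = 1 ↦ 1  <
x_1 = 1, x_2 = 2 ↦ 1  <
x_1 = 1, x_2 = 3 ↦ 1  <
x_1 = 2, x_2 = 0 ↦ 0  <
x_1 = 2, x_2 = 1 ↦ 1  <
x_1 = 2, x_2 = 2 ↦ 2  <
x_1 = 2, x_2 = 3 ↦ 2  <
x_1 = 3, x_2 = 0 ↦ 0  <
x_1 = 3, x_2 = 1 ↦ 1  <
x_1 = 3, x_2 = 2 ↦ 2  <
x_1 = 3, x_2 = 3 ↦ 3  ≥
So 1 of the 16 assignments meets the threshold.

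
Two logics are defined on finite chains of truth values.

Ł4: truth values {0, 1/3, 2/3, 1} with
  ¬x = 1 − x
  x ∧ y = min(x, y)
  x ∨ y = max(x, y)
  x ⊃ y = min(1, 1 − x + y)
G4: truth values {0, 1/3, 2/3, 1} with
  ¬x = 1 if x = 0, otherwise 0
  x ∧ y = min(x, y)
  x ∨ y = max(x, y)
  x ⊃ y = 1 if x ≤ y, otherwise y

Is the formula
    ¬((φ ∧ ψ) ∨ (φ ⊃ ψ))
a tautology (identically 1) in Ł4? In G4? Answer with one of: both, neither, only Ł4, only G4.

In Ł4: at φ = 0, ψ = 0 the value is 0 — not a tautology.
In G4: at φ = 0, ψ = 0 the value is 0 — not a tautology.

neither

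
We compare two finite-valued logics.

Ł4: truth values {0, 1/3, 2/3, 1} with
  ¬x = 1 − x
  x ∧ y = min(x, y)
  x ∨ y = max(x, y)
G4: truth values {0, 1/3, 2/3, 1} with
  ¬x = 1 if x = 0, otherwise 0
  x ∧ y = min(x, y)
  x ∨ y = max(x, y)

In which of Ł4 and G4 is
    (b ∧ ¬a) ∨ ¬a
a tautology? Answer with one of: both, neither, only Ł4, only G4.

In Ł4: at a = 1/3, b = 0 the value is 2/3 — not a tautology.
In G4: at a = 1/3, b = 0 the value is 0 — not a tautology.

neither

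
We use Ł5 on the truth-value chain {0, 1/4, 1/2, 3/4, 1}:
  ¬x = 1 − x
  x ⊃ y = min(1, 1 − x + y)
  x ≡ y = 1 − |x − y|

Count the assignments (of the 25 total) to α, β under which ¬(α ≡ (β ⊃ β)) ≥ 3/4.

value 1: 5 assignments (counts)
value 3/4: 5 assignments (counts)
value 1/2: 5 assignments
value 1/4: 5 assignments
value 0: 5 assignments
So 10 of the 25 assignments meet the threshold.

10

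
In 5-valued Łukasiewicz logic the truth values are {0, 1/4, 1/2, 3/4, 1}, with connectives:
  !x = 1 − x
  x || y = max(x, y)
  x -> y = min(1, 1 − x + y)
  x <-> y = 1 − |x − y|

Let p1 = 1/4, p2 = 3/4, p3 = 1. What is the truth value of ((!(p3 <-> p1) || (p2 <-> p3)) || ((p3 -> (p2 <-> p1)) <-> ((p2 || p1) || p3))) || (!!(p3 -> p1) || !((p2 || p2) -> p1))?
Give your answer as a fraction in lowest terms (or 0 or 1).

3/4

p3 <-> p1 = 1 <-> 1/4 = 1/4
!(p3 <-> p1) = !1/4 = 3/4
p2 <-> p3 = 3/4 <-> 1 = 3/4
!(p3 <-> p1) || (p2 <-> p3) = 3/4 || 3/4 = 3/4
p2 <-> p1 = 3/4 <-> 1/4 = 1/2
p3 -> (p2 <-> p1) = 1 -> 1/2 = 1/2
p2 || p1 = 3/4 || 1/4 = 3/4
(p2 || p1) || p3 = 3/4 || 1 = 1
(p3 -> (p2 <-> p1)) <-> ((p2 || p1) || p3) = 1/2 <-> 1 = 1/2
(!(p3 <-> p1) || (p2 <-> p3)) || ((p3 -> (p2 <-> p1)) <-> ((p2 || p1) || p3)) = 3/4 || 1/2 = 3/4
p3 -> p1 = 1 -> 1/4 = 1/4
!(p3 -> p1) = !1/4 = 3/4
!!(p3 -> p1) = !3/4 = 1/4
p2 || p2 = 3/4 || 3/4 = 3/4
(p2 || p2) -> p1 = 3/4 -> 1/4 = 1/2
!((p2 || p2) -> p1) = !1/2 = 1/2
!!(p3 -> p1) || !((p2 || p2) -> p1) = 1/4 || 1/2 = 1/2
((!(p3 <-> p1) || (p2 <-> p3)) || ((p3 -> (p2 <-> p1)) <-> ((p2 || p1) || p3))) || (!!(p3 -> p1) || !((p2 || p2) -> p1)) = 3/4 || 1/2 = 3/4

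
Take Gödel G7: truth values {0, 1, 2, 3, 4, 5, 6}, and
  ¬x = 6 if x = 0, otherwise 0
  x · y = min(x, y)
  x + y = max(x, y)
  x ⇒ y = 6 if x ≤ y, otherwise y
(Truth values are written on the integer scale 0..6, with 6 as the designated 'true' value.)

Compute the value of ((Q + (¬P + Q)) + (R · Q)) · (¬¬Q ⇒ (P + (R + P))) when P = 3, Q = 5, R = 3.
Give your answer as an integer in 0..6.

¬P = ¬3 = 0
¬P + Q = 0 + 5 = 5
Q + (¬P + Q) = 5 + 5 = 5
R · Q = 3 · 5 = 3
(Q + (¬P + Q)) + (R · Q) = 5 + 3 = 5
¬Q = ¬5 = 0
¬¬Q = ¬0 = 6
R + P = 3 + 3 = 3
P + (R + P) = 3 + 3 = 3
¬¬Q ⇒ (P + (R + P)) = 6 ⇒ 3 = 3
((Q + (¬P + Q)) + (R · Q)) · (¬¬Q ⇒ (P + (R + P))) = 5 · 3 = 3

3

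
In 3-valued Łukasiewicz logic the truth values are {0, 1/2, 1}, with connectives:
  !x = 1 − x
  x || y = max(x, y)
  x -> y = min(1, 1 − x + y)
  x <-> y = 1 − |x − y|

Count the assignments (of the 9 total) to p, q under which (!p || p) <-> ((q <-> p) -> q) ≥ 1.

p = 0, q = 0 ↦ 0  <
p = 0, q = 1/2 ↦ 1  ≥
p = 0, q = 1 ↦ 1  ≥
p = 1/2, q = 0 ↦ 1  ≥
p = 1/2, q = 1/2 ↦ 1  ≥
p = 1/2, q = 1 ↦ 1/2  <
p = 1, q = 0 ↦ 1  ≥
p = 1, q = 1/2 ↦ 1  ≥
p = 1, q = 1 ↦ 1  ≥
So 7 of the 9 assignments meet the threshold.

7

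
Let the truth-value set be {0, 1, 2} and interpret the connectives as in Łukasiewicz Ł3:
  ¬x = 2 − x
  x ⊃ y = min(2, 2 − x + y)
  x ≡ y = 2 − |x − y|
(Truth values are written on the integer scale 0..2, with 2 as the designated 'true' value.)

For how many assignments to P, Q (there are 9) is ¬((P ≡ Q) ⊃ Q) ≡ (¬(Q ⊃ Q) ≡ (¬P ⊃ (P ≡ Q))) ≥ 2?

P = 0, Q = 0 ↦ 0  <
P = 0, Q = 1 ↦ 1  <
P = 0, Q = 2 ↦ 0  <
P = 1, Q = 0 ↦ 1  <
P = 1, Q = 1 ↦ 1  <
P = 1, Q = 2 ↦ 2  ≥
P = 2, Q = 0 ↦ 2  ≥
P = 2, Q = 1 ↦ 2  ≥
P = 2, Q = 2 ↦ 2  ≥
So 4 of the 9 assignments meet the threshold.

4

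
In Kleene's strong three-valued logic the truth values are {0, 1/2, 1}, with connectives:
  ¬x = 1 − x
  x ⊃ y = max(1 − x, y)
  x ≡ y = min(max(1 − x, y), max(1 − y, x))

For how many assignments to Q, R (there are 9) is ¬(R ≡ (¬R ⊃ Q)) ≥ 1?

Q = 0, R = 0 ↦ 0  <
Q = 0, R = 1/2 ↦ 1/2  <
Q = 0, R = 1 ↦ 0  <
Q = 1/2, R = 0 ↦ 1/2  <
Q = 1/2, R = 1/2 ↦ 1/2  <
Q = 1/2, R = 1 ↦ 0  <
Q = 1, R = 0 ↦ 1  ≥
Q = 1, R = 1/2 ↦ 1/2  <
Q = 1, R = 1 ↦ 0  <
So 1 of the 9 assignments meets the threshold.

1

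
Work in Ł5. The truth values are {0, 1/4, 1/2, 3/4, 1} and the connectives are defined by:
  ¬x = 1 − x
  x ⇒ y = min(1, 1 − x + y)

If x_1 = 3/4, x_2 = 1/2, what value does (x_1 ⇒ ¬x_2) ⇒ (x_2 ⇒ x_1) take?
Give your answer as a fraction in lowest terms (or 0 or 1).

1

¬x_2 = ¬1/2 = 1/2
x_1 ⇒ ¬x_2 = 3/4 ⇒ 1/2 = 3/4
x_2 ⇒ x_1 = 1/2 ⇒ 3/4 = 1
(x_1 ⇒ ¬x_2) ⇒ (x_2 ⇒ x_1) = 3/4 ⇒ 1 = 1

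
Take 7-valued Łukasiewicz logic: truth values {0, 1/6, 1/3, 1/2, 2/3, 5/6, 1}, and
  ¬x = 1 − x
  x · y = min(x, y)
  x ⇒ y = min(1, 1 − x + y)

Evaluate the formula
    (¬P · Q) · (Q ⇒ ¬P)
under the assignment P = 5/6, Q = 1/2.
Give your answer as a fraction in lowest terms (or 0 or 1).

1/6

¬P = ¬5/6 = 1/6
¬P · Q = 1/6 · 1/2 = 1/6
¬P = ¬5/6 = 1/6
Q ⇒ ¬P = 1/2 ⇒ 1/6 = 2/3
(¬P · Q) · (Q ⇒ ¬P) = 1/6 · 2/3 = 1/6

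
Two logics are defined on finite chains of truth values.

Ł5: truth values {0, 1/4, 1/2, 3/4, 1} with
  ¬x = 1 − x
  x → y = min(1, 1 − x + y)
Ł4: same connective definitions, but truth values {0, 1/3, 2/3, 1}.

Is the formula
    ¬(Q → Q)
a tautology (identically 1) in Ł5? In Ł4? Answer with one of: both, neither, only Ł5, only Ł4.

In Ł5: at Q = 0 the value is 0 — not a tautology.
In Ł4: at Q = 0 the value is 0 — not a tautology.

neither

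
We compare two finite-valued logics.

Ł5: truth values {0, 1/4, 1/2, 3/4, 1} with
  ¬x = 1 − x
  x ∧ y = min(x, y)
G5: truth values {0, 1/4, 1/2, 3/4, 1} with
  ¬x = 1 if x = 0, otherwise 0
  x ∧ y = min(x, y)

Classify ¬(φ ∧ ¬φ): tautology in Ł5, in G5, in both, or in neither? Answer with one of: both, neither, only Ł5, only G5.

In Ł5: at φ = 1/4 the value is 3/4 — not a tautology.
In G5: every assignment gives 1 — tautology.

only G5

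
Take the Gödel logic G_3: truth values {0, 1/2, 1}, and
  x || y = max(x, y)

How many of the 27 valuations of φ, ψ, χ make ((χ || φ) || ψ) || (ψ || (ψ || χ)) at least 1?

19

value 1: 19 assignments (counts)
value 1/2: 7 assignments
value 0: 1 assignment
So 19 of the 27 assignments meet the threshold.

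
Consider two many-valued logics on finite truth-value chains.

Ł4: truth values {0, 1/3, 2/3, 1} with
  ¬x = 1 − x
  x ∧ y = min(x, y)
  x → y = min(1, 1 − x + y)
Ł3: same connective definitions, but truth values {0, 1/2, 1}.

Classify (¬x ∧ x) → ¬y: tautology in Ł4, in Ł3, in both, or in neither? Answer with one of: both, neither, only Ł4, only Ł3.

neither

In Ł4: at x = 1/3, y = 1 the value is 2/3 — not a tautology.
In Ł3: at x = 1/2, y = 1 the value is 1/2 — not a tautology.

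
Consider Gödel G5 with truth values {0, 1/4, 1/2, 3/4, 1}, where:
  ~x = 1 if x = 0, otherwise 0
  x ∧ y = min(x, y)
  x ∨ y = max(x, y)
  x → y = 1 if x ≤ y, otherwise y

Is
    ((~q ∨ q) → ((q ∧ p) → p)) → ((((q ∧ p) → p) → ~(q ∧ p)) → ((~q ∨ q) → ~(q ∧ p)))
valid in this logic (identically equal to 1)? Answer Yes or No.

Yes

At p = 1/4, q = 3/4, for instance:
~q = ~3/4 = 0
~q ∨ q = 0 ∨ 3/4 = 3/4
q ∧ p = 3/4 ∧ 1/4 = 1/4
(q ∧ p) → p = 1/4 → 1/4 = 1
(~q ∨ q) → ((q ∧ p) → p) = 3/4 → 1 = 1
q ∧ p = 3/4 ∧ 1/4 = 1/4
~(q ∧ p) = ~1/4 = 0
((q ∧ p) → p) → ~(q ∧ p) = 1 → 0 = 0
(~q ∨ q) → ~(q ∧ p) = 3/4 → 0 = 0
(((q ∧ p) → p) → ~(q ∧ p)) → ((~q ∨ q) → ~(q ∧ p)) = 0 → 0 = 1
((~q ∨ q) → ((q ∧ p) → p)) → ((((q ∧ p) → p) → ~(q ∧ p)) → ((~q ∨ q) → ~(q ∧ p))) = 1 → 1 = 1
and checking the remaining 24 assignments likewise gives ≥ 1 in every case.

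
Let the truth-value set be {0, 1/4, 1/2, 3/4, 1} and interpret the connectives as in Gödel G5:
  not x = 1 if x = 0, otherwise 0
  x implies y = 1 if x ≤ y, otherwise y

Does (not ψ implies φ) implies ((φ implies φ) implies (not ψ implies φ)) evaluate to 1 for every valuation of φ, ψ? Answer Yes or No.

At φ = 3/4, ψ = 1, for instance:
not ψ = not 1 = 0
not ψ implies φ = 0 implies 3/4 = 1
φ implies φ = 3/4 implies 3/4 = 1
not ψ implies φ = 0 implies 3/4 = 1
(φ implies φ) implies (not ψ implies φ) = 1 implies 1 = 1
(not ψ implies φ) implies ((φ implies φ) implies (not ψ implies φ)) = 1 implies 1 = 1
and checking the remaining 24 assignments likewise gives ≥ 1 in every case.

Yes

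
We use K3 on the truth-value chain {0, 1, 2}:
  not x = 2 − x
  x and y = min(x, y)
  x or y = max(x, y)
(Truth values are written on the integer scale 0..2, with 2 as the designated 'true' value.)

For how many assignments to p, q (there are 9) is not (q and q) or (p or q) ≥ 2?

7

p = 0, q = 0 ↦ 2  ≥
p = 0, q = 1 ↦ 1  <
p = 0, q = 2 ↦ 2  ≥
p = 1, q = 0 ↦ 2  ≥
p = 1, q = 1 ↦ 1  <
p = 1, q = 2 ↦ 2  ≥
p = 2, q = 0 ↦ 2  ≥
p = 2, q = 1 ↦ 2  ≥
p = 2, q = 2 ↦ 2  ≥
So 7 of the 9 assignments meet the threshold.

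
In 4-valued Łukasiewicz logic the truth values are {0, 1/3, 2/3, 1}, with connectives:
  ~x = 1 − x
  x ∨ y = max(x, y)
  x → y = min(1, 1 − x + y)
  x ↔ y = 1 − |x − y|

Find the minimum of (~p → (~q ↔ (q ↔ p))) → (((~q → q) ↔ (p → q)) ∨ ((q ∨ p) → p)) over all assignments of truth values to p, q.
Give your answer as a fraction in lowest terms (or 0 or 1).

2/3

Take p = 0, q = 1/3:
~p = ~0 = 1
~q = ~1/3 = 2/3
q ↔ p = 1/3 ↔ 0 = 2/3
~q ↔ (q ↔ p) = 2/3 ↔ 2/3 = 1
~p → (~q ↔ (q ↔ p)) = 1 → 1 = 1
~q = ~1/3 = 2/3
~q → q = 2/3 → 1/3 = 2/3
p → q = 0 → 1/3 = 1
(~q → q) ↔ (p → q) = 2/3 ↔ 1 = 2/3
q ∨ p = 1/3 ∨ 0 = 1/3
(q ∨ p) → p = 1/3 → 0 = 2/3
((~q → q) ↔ (p → q)) ∨ ((q ∨ p) → p) = 2/3 ∨ 2/3 = 2/3
(~p → (~q ↔ (q ↔ p))) → (((~q → q) ↔ (p → q)) ∨ ((q ∨ p) → p)) = 1 → 2/3 = 2/3
No assignment yields a value below 2/3, so this is the minimum.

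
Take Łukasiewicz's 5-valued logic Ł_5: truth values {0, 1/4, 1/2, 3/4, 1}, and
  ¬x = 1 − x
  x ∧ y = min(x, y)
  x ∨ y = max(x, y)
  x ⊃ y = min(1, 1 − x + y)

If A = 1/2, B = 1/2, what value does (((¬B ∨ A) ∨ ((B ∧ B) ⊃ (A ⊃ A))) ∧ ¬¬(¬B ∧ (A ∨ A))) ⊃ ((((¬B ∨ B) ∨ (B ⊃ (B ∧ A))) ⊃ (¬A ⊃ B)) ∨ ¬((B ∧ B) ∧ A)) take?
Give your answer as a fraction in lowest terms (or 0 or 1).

1

¬B = ¬1/2 = 1/2
¬B ∨ A = 1/2 ∨ 1/2 = 1/2
B ∧ B = 1/2 ∧ 1/2 = 1/2
A ⊃ A = 1/2 ⊃ 1/2 = 1
(B ∧ B) ⊃ (A ⊃ A) = 1/2 ⊃ 1 = 1
(¬B ∨ A) ∨ ((B ∧ B) ⊃ (A ⊃ A)) = 1/2 ∨ 1 = 1
¬B = ¬1/2 = 1/2
A ∨ A = 1/2 ∨ 1/2 = 1/2
¬B ∧ (A ∨ A) = 1/2 ∧ 1/2 = 1/2
¬(¬B ∧ (A ∨ A)) = ¬1/2 = 1/2
¬¬(¬B ∧ (A ∨ A)) = ¬1/2 = 1/2
((¬B ∨ A) ∨ ((B ∧ B) ⊃ (A ⊃ A))) ∧ ¬¬(¬B ∧ (A ∨ A)) = 1 ∧ 1/2 = 1/2
¬B = ¬1/2 = 1/2
¬B ∨ B = 1/2 ∨ 1/2 = 1/2
B ∧ A = 1/2 ∧ 1/2 = 1/2
B ⊃ (B ∧ A) = 1/2 ⊃ 1/2 = 1
(¬B ∨ B) ∨ (B ⊃ (B ∧ A)) = 1/2 ∨ 1 = 1
¬A = ¬1/2 = 1/2
¬A ⊃ B = 1/2 ⊃ 1/2 = 1
((¬B ∨ B) ∨ (B ⊃ (B ∧ A))) ⊃ (¬A ⊃ B) = 1 ⊃ 1 = 1
B ∧ B = 1/2 ∧ 1/2 = 1/2
(B ∧ B) ∧ A = 1/2 ∧ 1/2 = 1/2
¬((B ∧ B) ∧ A) = ¬1/2 = 1/2
(((¬B ∨ B) ∨ (B ⊃ (B ∧ A))) ⊃ (¬A ⊃ B)) ∨ ¬((B ∧ B) ∧ A) = 1 ∨ 1/2 = 1
(((¬B ∨ A) ∨ ((B ∧ B) ⊃ (A ⊃ A))) ∧ ¬¬(¬B ∧ (A ∨ A))) ⊃ ((((¬B ∨ B) ∨ (B ⊃ (B ∧ A))) ⊃ (¬A ⊃ B)) ∨ ¬((B ∧ B) ∧ A)) = 1/2 ⊃ 1 = 1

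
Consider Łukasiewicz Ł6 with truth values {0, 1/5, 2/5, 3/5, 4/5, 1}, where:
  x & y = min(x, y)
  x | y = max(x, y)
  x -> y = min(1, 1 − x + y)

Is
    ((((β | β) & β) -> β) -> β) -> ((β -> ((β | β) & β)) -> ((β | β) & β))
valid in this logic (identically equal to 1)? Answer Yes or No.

Yes

β = 0 ↦ 1
β = 1/5 ↦ 1
β = 2/5 ↦ 1
β = 3/5 ↦ 1
β = 4/5 ↦ 1
β = 1 ↦ 1
Every assignment gives a value ≥ 1.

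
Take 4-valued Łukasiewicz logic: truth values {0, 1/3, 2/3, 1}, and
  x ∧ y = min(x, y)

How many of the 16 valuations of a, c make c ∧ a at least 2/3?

4

a = 0, c = 0 ↦ 0  <
a = 0, c = 1/3 ↦ 0  <
a = 0, c = 2/3 ↦ 0  <
a = 0, c = 1 ↦ 0  <
a = 1/3, c = 0 ↦ 0  <
a = 1/3, c = 1/3 ↦ 1/3  <
a = 1/3, c = 2/3 ↦ 1/3  <
a = 1/3, c = 1 ↦ 1/3  <
a = 2/3, c = 0 ↦ 0  <
a = 2/3, c = 1/3 ↦ 1/3  <
a = 2/3, c = 2/3 ↦ 2/3  ≥
a = 2/3, c = 1 ↦ 2/3  ≥
a = 1, c = 0 ↦ 0  <
a = 1, c = 1/3 ↦ 1/3  <
a = 1, c = 2/3 ↦ 2/3  ≥
a = 1, c = 1 ↦ 1  ≥
So 4 of the 16 assignments meet the threshold.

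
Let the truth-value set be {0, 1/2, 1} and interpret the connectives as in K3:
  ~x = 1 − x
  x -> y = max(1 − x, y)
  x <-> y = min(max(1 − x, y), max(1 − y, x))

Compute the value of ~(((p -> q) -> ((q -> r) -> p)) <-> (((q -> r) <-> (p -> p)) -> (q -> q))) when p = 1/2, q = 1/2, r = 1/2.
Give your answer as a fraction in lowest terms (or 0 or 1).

1/2

p -> q = 1/2 -> 1/2 = 1/2
q -> r = 1/2 -> 1/2 = 1/2
(q -> r) -> p = 1/2 -> 1/2 = 1/2
(p -> q) -> ((q -> r) -> p) = 1/2 -> 1/2 = 1/2
q -> r = 1/2 -> 1/2 = 1/2
p -> p = 1/2 -> 1/2 = 1/2
(q -> r) <-> (p -> p) = 1/2 <-> 1/2 = 1/2
q -> q = 1/2 -> 1/2 = 1/2
((q -> r) <-> (p -> p)) -> (q -> q) = 1/2 -> 1/2 = 1/2
((p -> q) -> ((q -> r) -> p)) <-> (((q -> r) <-> (p -> p)) -> (q -> q)) = 1/2 <-> 1/2 = 1/2
~(((p -> q) -> ((q -> r) -> p)) <-> (((q -> r) <-> (p -> p)) -> (q -> q))) = ~1/2 = 1/2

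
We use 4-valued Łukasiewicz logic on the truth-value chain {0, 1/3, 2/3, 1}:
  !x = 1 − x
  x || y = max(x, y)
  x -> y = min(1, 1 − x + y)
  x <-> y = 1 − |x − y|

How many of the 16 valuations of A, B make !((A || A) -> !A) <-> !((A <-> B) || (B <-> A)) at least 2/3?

11

A = 0, B = 0 ↦ 1  ≥
A = 0, B = 1/3 ↦ 2/3  ≥
A = 0, B = 2/3 ↦ 1/3  <
A = 0, B = 1 ↦ 0  <
A = 1/3, B = 0 ↦ 2/3  ≥
A = 1/3, B = 1/3 ↦ 1  ≥
A = 1/3, B = 2/3 ↦ 2/3  ≥
A = 1/3, B = 1 ↦ 1/3  <
A = 2/3, B = 0 ↦ 2/3  ≥
A = 2/3, B = 1/3 ↦ 1  ≥
A = 2/3, B = 2/3 ↦ 2/3  ≥
A = 2/3, B = 1 ↦ 1  ≥
A = 1, B = 0 ↦ 1  ≥
A = 1, B = 1/3 ↦ 2/3  ≥
A = 1, B = 2/3 ↦ 1/3  <
A = 1, B = 1 ↦ 0  <
So 11 of the 16 assignments meet the threshold.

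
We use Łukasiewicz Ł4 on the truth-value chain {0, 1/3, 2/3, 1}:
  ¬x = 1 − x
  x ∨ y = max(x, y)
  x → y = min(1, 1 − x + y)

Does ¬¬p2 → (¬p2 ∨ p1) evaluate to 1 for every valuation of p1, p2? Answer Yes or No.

Counterexample: take p1 = 0, p2 = 2/3.
¬p2 = ¬2/3 = 1/3
¬¬p2 = ¬1/3 = 2/3
¬p2 ∨ p1 = 1/3 ∨ 0 = 1/3
¬¬p2 → (¬p2 ∨ p1) = 2/3 → 1/3 = 2/3
This gives 2/3 ≠ 1.

No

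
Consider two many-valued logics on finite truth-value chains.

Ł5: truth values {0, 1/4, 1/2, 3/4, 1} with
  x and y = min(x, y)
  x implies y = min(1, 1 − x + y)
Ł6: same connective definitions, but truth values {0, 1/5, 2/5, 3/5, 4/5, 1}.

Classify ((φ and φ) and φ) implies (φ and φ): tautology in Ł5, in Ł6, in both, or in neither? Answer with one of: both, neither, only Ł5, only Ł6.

In Ł5: every assignment gives 1 — tautology.
In Ł6: every assignment gives 1 — tautology.

both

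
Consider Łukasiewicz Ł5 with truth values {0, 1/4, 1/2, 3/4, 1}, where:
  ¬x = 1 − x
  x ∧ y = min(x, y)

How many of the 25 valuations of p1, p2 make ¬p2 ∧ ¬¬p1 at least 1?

1

value 1: 1 assignment (counts)
value 3/4: 3 assignments
value 1/2: 5 assignments
value 1/4: 7 assignments
value 0: 9 assignments
So 1 of the 25 assignments meets the threshold.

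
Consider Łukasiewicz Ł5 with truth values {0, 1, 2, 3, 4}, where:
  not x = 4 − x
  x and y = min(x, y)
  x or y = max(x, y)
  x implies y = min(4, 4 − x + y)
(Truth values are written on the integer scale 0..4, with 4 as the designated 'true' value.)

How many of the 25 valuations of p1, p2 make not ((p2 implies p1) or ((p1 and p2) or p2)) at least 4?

0

value 2: 1 assignment
value 1: 5 assignments
value 0: 19 assignments
So 0 of the 25 assignments meet the threshold.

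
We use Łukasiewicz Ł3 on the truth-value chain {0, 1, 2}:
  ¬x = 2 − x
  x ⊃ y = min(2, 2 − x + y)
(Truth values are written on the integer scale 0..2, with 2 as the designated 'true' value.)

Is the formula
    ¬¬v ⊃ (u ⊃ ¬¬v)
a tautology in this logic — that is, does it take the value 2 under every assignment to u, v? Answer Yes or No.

Yes

u = 0, v = 0 ↦ 2
u = 0, v = 1 ↦ 2
u = 0, v = 2 ↦ 2
u = 1, v = 0 ↦ 2
u = 1, v = 1 ↦ 2
u = 1, v = 2 ↦ 2
u = 2, v = 0 ↦ 2
u = 2, v = 1 ↦ 2
u = 2, v = 2 ↦ 2
Every assignment gives a value ≥ 2.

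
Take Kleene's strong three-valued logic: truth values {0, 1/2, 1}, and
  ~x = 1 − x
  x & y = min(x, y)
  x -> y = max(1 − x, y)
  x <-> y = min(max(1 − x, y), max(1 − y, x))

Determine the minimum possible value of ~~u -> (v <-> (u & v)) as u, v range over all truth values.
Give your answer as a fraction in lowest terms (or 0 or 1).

Take u = 1/2, v = 1/2:
~u = ~1/2 = 1/2
~~u = ~1/2 = 1/2
u & v = 1/2 & 1/2 = 1/2
v <-> (u & v) = 1/2 <-> 1/2 = 1/2
~~u -> (v <-> (u & v)) = 1/2 -> 1/2 = 1/2
No assignment yields a value below 1/2, so this is the minimum.

1/2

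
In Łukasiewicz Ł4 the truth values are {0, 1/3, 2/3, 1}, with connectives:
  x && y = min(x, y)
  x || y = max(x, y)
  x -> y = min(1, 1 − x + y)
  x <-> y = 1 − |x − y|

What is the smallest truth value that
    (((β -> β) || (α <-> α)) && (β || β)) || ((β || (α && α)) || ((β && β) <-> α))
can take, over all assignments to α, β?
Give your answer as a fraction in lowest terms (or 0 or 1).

2/3

Take α = 0, β = 1/3:
β -> β = 1/3 -> 1/3 = 1
α <-> α = 0 <-> 0 = 1
(β -> β) || (α <-> α) = 1 || 1 = 1
β || β = 1/3 || 1/3 = 1/3
((β -> β) || (α <-> α)) && (β || β) = 1 && 1/3 = 1/3
α && α = 0 && 0 = 0
β || (α && α) = 1/3 || 0 = 1/3
β && β = 1/3 && 1/3 = 1/3
(β && β) <-> α = 1/3 <-> 0 = 2/3
(β || (α && α)) || ((β && β) <-> α) = 1/3 || 2/3 = 2/3
(((β -> β) || (α <-> α)) && (β || β)) || ((β || (α && α)) || ((β && β) <-> α)) = 1/3 || 2/3 = 2/3
No assignment yields a value below 2/3, so this is the minimum.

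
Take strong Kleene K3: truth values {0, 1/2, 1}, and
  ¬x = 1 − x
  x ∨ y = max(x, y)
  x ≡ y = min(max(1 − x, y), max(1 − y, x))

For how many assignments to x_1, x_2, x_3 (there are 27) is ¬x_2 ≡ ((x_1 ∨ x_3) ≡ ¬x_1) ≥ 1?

value 1: 5 assignments (counts)
value 1/2: 17 assignments
value 0: 5 assignments
So 5 of the 27 assignments meet the threshold.

5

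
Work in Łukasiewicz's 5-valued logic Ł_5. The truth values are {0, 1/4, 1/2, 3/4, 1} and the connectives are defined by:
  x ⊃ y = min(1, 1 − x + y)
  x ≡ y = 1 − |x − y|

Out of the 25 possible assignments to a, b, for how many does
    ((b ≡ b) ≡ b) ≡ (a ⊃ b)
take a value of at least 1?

9

value 1: 9 assignments (counts)
value 3/4: 7 assignments
value 1/2: 5 assignments
value 1/4: 3 assignments
value 0: 1 assignment
So 9 of the 25 assignments meet the threshold.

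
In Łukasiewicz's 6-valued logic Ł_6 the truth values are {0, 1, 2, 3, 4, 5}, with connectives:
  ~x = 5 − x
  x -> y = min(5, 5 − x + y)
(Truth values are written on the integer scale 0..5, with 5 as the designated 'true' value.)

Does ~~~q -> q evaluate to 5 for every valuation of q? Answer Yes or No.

Counterexample: take q = 0.
~q = ~0 = 5
~~q = ~5 = 0
~~~q = ~0 = 5
~~~q -> q = 5 -> 0 = 0
This gives 0 ≠ 5.

No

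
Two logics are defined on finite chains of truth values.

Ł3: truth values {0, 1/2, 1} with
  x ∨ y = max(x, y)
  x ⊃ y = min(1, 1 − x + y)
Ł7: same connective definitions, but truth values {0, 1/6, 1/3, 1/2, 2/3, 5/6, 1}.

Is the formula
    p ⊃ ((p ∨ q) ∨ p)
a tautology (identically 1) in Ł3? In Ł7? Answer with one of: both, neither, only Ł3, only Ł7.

both

In Ł3: every assignment gives 1 — tautology.
In Ł7: every assignment gives 1 — tautology.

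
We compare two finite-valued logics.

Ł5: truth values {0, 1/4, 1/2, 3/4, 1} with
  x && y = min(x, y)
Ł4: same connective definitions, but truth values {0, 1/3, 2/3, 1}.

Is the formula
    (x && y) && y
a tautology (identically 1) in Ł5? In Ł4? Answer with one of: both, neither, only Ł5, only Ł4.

In Ł5: at x = 0, y = 0 the value is 0 — not a tautology.
In Ł4: at x = 0, y = 0 the value is 0 — not a tautology.

neither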